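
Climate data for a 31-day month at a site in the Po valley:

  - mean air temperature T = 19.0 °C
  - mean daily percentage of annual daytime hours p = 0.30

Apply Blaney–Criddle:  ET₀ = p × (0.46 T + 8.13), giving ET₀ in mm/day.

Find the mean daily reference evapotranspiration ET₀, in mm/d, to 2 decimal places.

ET₀ = 0.30 × (0.46 × 19.0 + 8.13) = 0.30 × 16.870 = 5.0610 mm/d

5.06 mm/d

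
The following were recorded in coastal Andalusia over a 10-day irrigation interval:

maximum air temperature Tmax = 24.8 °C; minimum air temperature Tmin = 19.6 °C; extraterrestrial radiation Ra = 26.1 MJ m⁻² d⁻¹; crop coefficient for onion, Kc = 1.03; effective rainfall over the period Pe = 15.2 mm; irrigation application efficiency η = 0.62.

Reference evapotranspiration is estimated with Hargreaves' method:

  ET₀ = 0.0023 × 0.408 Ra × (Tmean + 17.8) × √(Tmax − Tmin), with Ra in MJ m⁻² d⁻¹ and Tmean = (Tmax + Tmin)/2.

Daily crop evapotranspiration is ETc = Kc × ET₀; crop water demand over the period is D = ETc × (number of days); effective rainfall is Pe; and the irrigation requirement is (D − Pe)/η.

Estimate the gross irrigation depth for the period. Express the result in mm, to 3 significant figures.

Tmean = (24.8 + 19.6)/2 = 22.20 °C
0.408 Ra = 0.408 × 26.1 = 10.6488 mm/d equivalent
ET₀ = 0.0023 × 10.6488 × (22.20 + 17.8) × √5.2 = 0.0023 × 10.6488 × 40.00 × 2.2804 = 2.2341 mm/d
ETc = Kc × ET₀ = 1.03 × 2.2341 = 2.3011 mm/d
Crop demand D = ETc × 10 d = 2.3011 × 10 = 23.011 mm
D − Pe = 23.011 − 15.2 = 7.811 mm
Gross irrigation = 7.811 / 0.62 = 12.598 mm

12.6 mm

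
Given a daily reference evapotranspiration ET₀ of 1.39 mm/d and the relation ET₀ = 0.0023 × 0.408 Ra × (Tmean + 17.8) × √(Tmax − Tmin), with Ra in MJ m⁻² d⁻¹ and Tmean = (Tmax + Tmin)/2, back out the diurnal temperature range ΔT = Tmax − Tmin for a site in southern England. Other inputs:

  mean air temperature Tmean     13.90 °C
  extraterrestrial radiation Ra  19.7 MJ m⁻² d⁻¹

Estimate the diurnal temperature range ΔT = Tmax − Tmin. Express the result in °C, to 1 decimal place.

5.6 °C

√ΔT = ET₀ / [0.0023 × 0.408 × Ra × (Tmean+17.8)] = 1.39 / (0.0023 × 8.0376 × 31.70) = 2.3719
ΔT = 2.3719² = 5.626 °C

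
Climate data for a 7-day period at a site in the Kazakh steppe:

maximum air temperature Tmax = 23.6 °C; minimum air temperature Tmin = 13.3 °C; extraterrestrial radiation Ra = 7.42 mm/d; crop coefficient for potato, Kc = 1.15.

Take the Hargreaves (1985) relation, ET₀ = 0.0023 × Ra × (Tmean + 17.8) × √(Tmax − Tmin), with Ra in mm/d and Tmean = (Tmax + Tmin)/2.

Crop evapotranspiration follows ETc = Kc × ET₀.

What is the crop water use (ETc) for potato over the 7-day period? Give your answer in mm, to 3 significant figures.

Tmean = (23.6 + 13.3)/2 = 18.45 °C
ET₀ = 0.0023 × 7.42 × (18.45 + 17.8) × √10.3 = 0.0023 × 7.42 × 36.25 × 3.2094 = 1.9855 mm/d
ETc = Kc × ET₀ = 1.15 × 1.9855 = 2.2833 mm/d
Over 7 days: 2.2833 × 7 = 15.983 mm

16.0 mm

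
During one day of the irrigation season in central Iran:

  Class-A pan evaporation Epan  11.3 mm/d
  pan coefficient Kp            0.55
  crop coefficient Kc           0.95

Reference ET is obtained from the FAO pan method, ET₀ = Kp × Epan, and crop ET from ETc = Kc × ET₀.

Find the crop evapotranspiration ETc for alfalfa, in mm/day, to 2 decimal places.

ET₀ = 0.55 × 11.3 = 6.2150 mm/d
ETc = Kc × ET₀ = 0.95 × 6.2150 = 5.9043 mm/d

5.90 mm/day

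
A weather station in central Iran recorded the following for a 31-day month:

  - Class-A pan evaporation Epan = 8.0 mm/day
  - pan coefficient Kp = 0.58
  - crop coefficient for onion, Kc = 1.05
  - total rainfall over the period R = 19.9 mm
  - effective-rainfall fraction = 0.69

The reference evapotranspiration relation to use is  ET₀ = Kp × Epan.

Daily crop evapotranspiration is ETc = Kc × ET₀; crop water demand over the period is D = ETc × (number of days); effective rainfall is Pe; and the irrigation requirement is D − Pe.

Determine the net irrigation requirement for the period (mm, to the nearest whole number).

137 mm

ET₀ = 0.58 × 8.0 = 4.6400 mm/d
ETc = Kc × ET₀ = 1.05 × 4.6400 = 4.8720 mm/d
Crop demand D = ETc × 31 d = 4.8720 × 31 = 151.032 mm
Pe = 0.69 × 19.9 = 13.731 mm
D − Pe = 151.032 − 13.731 = 137.301 mm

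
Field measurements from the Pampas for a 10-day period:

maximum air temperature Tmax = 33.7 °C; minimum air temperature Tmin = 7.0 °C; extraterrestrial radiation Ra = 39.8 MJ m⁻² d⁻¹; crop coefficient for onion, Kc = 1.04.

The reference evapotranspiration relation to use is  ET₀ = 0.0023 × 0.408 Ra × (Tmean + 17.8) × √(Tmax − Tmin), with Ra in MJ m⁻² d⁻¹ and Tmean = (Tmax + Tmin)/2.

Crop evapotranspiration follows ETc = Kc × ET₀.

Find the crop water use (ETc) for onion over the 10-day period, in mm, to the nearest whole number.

77 mm

Tmean = (33.7 + 7.0)/2 = 20.35 °C
0.408 Ra = 0.408 × 39.8 = 16.2384 mm/d equivalent
ET₀ = 0.0023 × 16.2384 × (20.35 + 17.8) × √26.7 = 0.0023 × 16.2384 × 38.15 × 5.1672 = 7.3624 mm/d
ETc = Kc × ET₀ = 1.04 × 7.3624 = 7.6569 mm/d
Over 10 days: 7.6569 × 10 = 76.569 mm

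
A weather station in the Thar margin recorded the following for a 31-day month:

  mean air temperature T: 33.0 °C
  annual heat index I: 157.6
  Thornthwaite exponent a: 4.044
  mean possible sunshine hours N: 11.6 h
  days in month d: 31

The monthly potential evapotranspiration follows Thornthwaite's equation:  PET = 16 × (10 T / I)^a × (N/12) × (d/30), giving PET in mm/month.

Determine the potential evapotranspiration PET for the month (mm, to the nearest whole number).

317 mm

10T/I = 10 × 33.0 / 157.6 = 2.0939
(10T/I)^a = 2.0939^4.044 = 19.8585
Uncorrected PET = 16 × 19.8585 = 317.736 mm
Correction = (N/12)(d/30) = (11.6/12)(31/30) = 0.9989
PET = 317.736 × 0.9989 = 317.386 mm/month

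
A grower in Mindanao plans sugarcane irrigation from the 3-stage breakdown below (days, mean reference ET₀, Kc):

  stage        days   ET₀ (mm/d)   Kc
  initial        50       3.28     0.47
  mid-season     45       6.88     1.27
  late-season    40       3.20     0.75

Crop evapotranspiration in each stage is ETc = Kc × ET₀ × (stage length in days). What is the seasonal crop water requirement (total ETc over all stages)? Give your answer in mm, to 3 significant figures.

initial: 0.47 × 3.28 × 50 = 77.08 mm
mid-season: 1.27 × 6.88 × 45 = 393.19 mm
late-season: 0.75 × 3.20 × 40 = 96.00 mm
Seasonal total = 566.27 mm

566 mm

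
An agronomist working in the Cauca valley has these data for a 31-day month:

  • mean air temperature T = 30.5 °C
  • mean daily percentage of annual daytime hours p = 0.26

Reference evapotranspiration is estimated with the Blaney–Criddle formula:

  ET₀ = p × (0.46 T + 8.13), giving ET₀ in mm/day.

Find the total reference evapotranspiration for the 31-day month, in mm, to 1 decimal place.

ET₀ = 0.26 × (0.46 × 30.5 + 8.13) = 0.26 × 22.160 = 5.7616 mm/d
Monthly total = 5.7616 × 31 = 178.610 mm

178.6 mm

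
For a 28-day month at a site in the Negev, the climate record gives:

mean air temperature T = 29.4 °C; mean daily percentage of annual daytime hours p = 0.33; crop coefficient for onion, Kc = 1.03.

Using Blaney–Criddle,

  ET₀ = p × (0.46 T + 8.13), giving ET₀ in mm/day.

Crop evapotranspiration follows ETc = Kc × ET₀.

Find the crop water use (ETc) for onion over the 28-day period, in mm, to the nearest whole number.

ET₀ = 0.33 × (0.46 × 29.4 + 8.13) = 0.33 × 21.654 = 7.1458 mm/d
ETc = Kc × ET₀ = 1.03 × 7.1458 = 7.3602 mm/d
Over 28 days: 7.3602 × 28 = 206.086 mm

206 mm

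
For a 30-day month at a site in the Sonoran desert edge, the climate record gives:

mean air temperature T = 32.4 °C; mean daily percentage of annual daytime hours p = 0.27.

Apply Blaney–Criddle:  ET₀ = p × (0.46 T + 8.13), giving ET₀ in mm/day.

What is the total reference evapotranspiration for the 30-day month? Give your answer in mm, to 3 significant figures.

ET₀ = 0.27 × (0.46 × 32.4 + 8.13) = 0.27 × 23.034 = 6.2192 mm/d
Monthly total = 6.2192 × 30 = 186.576 mm

187 mm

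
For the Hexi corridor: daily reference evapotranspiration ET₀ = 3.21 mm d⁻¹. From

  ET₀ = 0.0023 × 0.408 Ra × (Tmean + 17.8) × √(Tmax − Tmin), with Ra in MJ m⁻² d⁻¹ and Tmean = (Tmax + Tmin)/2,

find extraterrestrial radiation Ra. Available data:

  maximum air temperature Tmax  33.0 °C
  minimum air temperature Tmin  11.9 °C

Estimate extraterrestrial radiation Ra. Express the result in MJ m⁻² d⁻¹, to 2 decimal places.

Tmean = (33.0+11.9)/2 = 22.45 °C; ΔT = 21.1
Ra = ET₀ / [0.0023 × 0.408 × (Tmean+17.8) × √ΔT]
   = 3.21 / (0.0023 × 0.408 × 40.25 × 4.5935) = 18.502 MJ m⁻² d⁻¹

18.50 MJ m⁻² d⁻¹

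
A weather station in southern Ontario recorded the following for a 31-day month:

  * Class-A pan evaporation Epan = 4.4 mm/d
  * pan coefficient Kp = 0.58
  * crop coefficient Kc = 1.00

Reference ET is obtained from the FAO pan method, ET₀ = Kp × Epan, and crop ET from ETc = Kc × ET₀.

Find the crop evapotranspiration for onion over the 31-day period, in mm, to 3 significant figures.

79.1 mm

ET₀ = 0.58 × 4.4 = 2.5520 mm/d
ETc = Kc × ET₀ = 1.00 × 2.5520 = 2.5520 mm/d
Over 31 days: 2.5520 × 31 = 79.112 mm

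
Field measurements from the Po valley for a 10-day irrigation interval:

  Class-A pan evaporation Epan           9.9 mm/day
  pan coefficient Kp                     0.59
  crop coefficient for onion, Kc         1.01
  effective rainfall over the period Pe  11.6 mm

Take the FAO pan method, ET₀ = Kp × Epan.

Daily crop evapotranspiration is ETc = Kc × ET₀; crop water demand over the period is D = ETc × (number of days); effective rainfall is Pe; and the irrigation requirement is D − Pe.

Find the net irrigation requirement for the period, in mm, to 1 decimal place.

47.4 mm

ET₀ = 0.59 × 9.9 = 5.8410 mm/d
ETc = Kc × ET₀ = 1.01 × 5.8410 = 5.8994 mm/d
Crop demand D = ETc × 10 d = 5.8994 × 10 = 58.994 mm
D − Pe = 58.994 − 11.6 = 47.394 mm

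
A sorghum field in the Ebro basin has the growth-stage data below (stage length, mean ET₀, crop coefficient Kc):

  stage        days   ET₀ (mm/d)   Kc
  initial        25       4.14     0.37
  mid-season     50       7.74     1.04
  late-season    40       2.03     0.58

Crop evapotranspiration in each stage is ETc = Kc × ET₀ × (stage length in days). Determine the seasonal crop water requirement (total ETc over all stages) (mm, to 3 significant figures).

initial: 0.37 × 4.14 × 25 = 38.30 mm
mid-season: 1.04 × 7.74 × 50 = 402.48 mm
late-season: 0.58 × 2.03 × 40 = 47.10 mm
Seasonal total = 487.88 mm

488 mm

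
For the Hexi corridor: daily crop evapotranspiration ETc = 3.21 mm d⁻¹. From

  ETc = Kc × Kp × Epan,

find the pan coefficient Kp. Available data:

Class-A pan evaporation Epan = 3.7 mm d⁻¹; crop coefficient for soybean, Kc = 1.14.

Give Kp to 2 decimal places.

0.76

ETc = Kc × Kp × Epan  ⇒  Kp = ETc / (Kc × Epan)
Kp = 3.21 / (1.14 × 3.7) = 3.21 / 4.218 = 0.7610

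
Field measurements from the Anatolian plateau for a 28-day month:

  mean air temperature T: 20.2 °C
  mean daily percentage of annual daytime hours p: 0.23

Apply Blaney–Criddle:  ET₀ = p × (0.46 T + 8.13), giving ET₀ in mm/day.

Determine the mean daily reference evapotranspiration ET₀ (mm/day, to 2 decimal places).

4.01 mm/day

ET₀ = 0.23 × (0.46 × 20.2 + 8.13) = 0.23 × 17.422 = 4.0071 mm/d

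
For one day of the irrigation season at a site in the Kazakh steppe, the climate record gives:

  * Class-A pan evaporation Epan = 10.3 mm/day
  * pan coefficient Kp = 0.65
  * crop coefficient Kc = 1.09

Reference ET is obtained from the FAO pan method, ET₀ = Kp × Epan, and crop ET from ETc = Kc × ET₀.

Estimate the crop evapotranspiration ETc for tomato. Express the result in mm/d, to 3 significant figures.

7.30 mm/d

ET₀ = 0.65 × 10.3 = 6.6950 mm/d
ETc = Kc × ET₀ = 1.09 × 6.6950 = 7.2976 mm/d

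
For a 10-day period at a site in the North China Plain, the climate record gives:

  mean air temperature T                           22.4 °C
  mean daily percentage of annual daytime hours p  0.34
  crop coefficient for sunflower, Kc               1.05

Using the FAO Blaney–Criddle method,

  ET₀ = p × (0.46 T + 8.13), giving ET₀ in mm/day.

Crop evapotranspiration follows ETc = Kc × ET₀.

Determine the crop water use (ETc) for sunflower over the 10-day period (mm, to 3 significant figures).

ET₀ = 0.34 × (0.46 × 22.4 + 8.13) = 0.34 × 18.434 = 6.2676 mm/d
ETc = Kc × ET₀ = 1.05 × 6.2676 = 6.5810 mm/d
Over 10 days: 6.5810 × 10 = 65.810 mm

65.8 mm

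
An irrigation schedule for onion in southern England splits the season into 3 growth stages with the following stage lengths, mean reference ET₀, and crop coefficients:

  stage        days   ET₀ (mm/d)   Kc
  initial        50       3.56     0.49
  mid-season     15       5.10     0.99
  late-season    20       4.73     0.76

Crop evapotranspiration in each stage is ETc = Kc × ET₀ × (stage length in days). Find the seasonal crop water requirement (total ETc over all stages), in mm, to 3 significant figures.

initial: 0.49 × 3.56 × 50 = 87.22 mm
mid-season: 0.99 × 5.10 × 15 = 75.74 mm
late-season: 0.76 × 4.73 × 20 = 71.90 mm
Seasonal total = 234.86 mm

235 mm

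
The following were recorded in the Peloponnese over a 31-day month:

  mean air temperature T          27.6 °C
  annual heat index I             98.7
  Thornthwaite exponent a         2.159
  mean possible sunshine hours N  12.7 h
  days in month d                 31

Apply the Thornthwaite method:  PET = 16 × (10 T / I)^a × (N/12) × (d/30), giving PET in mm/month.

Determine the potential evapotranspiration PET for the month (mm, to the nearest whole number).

161 mm

10T/I = 10 × 27.6 / 98.7 = 2.7964
(10T/I)^a = 2.7964^2.159 = 9.2089
Uncorrected PET = 16 × 9.2089 = 147.342 mm
Correction = (N/12)(d/30) = (12.7/12)(31/30) = 1.0936
PET = 147.342 × 1.0936 = 161.133 mm/month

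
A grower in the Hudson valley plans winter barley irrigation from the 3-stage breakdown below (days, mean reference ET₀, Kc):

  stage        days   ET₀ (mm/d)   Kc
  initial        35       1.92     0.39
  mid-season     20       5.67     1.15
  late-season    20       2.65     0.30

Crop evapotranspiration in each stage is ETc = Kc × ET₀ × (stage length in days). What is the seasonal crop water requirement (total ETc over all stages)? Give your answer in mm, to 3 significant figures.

initial: 0.39 × 1.92 × 35 = 26.21 mm
mid-season: 1.15 × 5.67 × 20 = 130.41 mm
late-season: 0.30 × 2.65 × 20 = 15.90 mm
Seasonal total = 172.52 mm

173 mm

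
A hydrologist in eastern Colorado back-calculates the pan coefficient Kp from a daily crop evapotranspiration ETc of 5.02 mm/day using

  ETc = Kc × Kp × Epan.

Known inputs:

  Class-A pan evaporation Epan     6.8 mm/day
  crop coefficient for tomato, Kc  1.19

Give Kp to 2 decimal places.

0.62

ETc = Kc × Kp × Epan  ⇒  Kp = ETc / (Kc × Epan)
Kp = 5.02 / (1.19 × 6.8) = 5.02 / 8.092 = 0.6204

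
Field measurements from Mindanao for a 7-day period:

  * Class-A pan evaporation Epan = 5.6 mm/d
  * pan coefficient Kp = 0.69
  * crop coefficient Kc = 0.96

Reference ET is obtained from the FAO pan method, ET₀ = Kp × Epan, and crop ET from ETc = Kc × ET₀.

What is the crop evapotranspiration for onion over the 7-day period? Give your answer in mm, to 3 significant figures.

26.0 mm

ET₀ = 0.69 × 5.6 = 3.8640 mm/d
ETc = Kc × ET₀ = 0.96 × 3.8640 = 3.7094 mm/d
Over 7 days: 3.7094 × 7 = 25.966 mm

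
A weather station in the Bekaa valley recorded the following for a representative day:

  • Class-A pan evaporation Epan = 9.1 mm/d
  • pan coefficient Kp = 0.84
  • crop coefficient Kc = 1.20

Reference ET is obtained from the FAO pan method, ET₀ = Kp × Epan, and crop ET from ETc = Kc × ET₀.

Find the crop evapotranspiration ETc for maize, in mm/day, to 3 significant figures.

9.17 mm/day

ET₀ = 0.84 × 9.1 = 7.6440 mm/d
ETc = Kc × ET₀ = 1.20 × 7.6440 = 9.1728 mm/d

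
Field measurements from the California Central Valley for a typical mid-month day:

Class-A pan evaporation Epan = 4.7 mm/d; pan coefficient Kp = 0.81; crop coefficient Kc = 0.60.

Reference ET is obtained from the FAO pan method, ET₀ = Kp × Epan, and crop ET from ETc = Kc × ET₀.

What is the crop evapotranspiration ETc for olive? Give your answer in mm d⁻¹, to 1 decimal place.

ET₀ = 0.81 × 4.7 = 3.8070 mm/d
ETc = Kc × ET₀ = 0.60 × 3.8070 = 2.2842 mm/d

2.3 mm d⁻¹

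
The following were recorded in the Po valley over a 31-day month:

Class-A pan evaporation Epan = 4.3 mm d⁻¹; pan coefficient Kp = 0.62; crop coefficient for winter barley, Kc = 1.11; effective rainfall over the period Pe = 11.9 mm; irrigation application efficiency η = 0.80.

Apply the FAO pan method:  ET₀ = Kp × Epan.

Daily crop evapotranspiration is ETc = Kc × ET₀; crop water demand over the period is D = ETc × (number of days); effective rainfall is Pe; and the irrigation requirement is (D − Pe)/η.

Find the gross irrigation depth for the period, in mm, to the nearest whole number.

100 mm

ET₀ = 0.62 × 4.3 = 2.6660 mm/d
ETc = Kc × ET₀ = 1.11 × 2.6660 = 2.9593 mm/d
Crop demand D = ETc × 31 d = 2.9593 × 31 = 91.738 mm
D − Pe = 91.738 − 11.9 = 79.838 mm
Gross irrigation = 79.838 / 0.80 = 99.798 mm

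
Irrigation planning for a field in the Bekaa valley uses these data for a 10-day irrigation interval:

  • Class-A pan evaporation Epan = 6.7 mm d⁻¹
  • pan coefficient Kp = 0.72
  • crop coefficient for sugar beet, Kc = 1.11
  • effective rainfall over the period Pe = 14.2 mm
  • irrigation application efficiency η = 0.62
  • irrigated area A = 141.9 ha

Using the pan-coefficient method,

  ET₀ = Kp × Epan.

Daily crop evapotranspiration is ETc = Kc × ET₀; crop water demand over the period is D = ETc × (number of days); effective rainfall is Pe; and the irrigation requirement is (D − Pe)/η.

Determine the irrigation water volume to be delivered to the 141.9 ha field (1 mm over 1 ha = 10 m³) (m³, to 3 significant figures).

ET₀ = 0.72 × 6.7 = 4.8240 mm/d
ETc = Kc × ET₀ = 1.11 × 4.8240 = 5.3546 mm/d
Crop demand D = ETc × 10 d = 5.3546 × 10 = 53.546 mm
D − Pe = 53.546 − 14.2 = 39.346 mm
Gross irrigation = 39.346 / 0.62 = 63.461 mm
Volume = 63.461 mm × 141.9 ha × 10 = 90051.2 m³

90100 m³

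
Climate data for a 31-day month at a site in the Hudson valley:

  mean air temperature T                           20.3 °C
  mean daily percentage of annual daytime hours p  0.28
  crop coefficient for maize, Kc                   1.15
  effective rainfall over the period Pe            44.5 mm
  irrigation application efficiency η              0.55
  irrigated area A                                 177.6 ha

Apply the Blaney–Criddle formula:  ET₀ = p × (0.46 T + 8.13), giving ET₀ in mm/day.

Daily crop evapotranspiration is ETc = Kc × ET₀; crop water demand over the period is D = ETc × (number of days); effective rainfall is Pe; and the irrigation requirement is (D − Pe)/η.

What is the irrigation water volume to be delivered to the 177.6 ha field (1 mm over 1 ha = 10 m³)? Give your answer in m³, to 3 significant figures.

419000 m³

ET₀ = 0.28 × (0.46 × 20.3 + 8.13) = 0.28 × 17.468 = 4.8910 mm/d
ETc = Kc × ET₀ = 1.15 × 4.8910 = 5.6247 mm/d
Crop demand D = ETc × 31 d = 5.6247 × 31 = 174.366 mm
D − Pe = 174.366 − 44.5 = 129.866 mm
Gross irrigation = 129.866 / 0.55 = 236.120 mm
Volume = 236.120 mm × 177.6 ha × 10 = 419349.1 m³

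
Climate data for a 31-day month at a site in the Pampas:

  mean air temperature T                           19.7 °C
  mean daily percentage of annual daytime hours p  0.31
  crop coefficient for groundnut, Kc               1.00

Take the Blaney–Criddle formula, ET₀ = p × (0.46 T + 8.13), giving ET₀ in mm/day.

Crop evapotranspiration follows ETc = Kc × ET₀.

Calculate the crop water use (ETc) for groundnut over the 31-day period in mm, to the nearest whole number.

165 mm

ET₀ = 0.31 × (0.46 × 19.7 + 8.13) = 0.31 × 17.192 = 5.3295 mm/d
ETc = Kc × ET₀ = 1.00 × 5.3295 = 5.3295 mm/d
Over 31 days: 5.3295 × 31 = 165.215 mm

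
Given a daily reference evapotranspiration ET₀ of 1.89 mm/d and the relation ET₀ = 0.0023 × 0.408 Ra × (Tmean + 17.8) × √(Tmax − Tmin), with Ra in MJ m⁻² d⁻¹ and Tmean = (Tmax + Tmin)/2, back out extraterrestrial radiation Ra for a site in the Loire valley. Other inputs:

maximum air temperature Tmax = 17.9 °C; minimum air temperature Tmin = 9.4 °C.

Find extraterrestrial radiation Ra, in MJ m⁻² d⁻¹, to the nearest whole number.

22 MJ m⁻² d⁻¹

Tmean = (17.9+9.4)/2 = 13.65 °C; ΔT = 8.5
Ra = ET₀ / [0.0023 × 0.408 × (Tmean+17.8) × √ΔT]
   = 1.89 / (0.0023 × 0.408 × 31.45 × 2.9155) = 21.965 MJ m⁻² d⁻¹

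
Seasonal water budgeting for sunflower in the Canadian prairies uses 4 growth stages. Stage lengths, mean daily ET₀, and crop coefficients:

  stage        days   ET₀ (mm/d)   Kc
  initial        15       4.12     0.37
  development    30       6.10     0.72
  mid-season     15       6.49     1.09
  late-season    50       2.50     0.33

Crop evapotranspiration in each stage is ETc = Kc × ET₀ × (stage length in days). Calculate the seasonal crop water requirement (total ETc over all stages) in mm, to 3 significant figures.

302 mm

initial: 0.37 × 4.12 × 15 = 22.87 mm
development: 0.72 × 6.10 × 30 = 131.76 mm
mid-season: 1.09 × 6.49 × 15 = 106.11 mm
late-season: 0.33 × 2.50 × 50 = 41.25 mm
Seasonal total = 301.99 mm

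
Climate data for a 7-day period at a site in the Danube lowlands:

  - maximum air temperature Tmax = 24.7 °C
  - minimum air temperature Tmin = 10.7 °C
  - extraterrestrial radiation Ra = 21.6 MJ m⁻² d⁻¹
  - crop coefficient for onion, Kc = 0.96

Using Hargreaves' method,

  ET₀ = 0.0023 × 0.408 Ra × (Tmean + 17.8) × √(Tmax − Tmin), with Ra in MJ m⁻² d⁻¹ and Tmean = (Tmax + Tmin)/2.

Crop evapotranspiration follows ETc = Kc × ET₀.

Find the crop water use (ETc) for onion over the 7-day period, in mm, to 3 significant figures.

Tmean = (24.7 + 10.7)/2 = 17.70 °C
0.408 Ra = 0.408 × 21.6 = 8.8128 mm/d equivalent
ET₀ = 0.0023 × 8.8128 × (17.70 + 17.8) × √14.0 = 0.0023 × 8.8128 × 35.50 × 3.7417 = 2.6924 mm/d
ETc = Kc × ET₀ = 0.96 × 2.6924 = 2.5847 mm/d
Over 7 days: 2.5847 × 7 = 18.093 mm

18.1 mm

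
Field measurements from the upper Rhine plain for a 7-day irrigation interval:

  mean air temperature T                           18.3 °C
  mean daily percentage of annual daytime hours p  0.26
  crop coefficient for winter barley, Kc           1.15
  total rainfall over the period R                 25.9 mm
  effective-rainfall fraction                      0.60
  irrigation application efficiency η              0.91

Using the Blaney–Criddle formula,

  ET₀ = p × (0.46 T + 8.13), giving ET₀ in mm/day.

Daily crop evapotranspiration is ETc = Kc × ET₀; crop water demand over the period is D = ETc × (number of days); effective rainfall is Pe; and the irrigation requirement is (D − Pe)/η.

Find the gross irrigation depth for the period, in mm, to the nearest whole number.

ET₀ = 0.26 × (0.46 × 18.3 + 8.13) = 0.26 × 16.548 = 4.3025 mm/d
ETc = Kc × ET₀ = 1.15 × 4.3025 = 4.9479 mm/d
Crop demand D = ETc × 7 d = 4.9479 × 7 = 34.635 mm
Pe = 0.60 × 25.9 = 15.540 mm
D − Pe = 34.635 − 15.540 = 19.095 mm
Gross irrigation = 19.095 / 0.91 = 20.984 mm

21 mm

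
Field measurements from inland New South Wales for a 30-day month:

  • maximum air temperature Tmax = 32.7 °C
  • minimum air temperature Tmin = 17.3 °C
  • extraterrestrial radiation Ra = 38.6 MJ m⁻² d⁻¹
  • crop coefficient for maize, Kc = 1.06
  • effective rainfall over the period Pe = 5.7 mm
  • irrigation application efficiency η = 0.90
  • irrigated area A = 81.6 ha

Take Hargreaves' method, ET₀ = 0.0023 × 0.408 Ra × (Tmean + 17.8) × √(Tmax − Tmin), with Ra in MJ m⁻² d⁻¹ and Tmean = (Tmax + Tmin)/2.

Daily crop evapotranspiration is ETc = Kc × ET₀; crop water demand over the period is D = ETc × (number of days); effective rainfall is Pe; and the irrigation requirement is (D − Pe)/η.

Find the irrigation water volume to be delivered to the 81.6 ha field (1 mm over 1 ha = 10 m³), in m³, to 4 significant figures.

Tmean = (32.7 + 17.3)/2 = 25.00 °C
0.408 Ra = 0.408 × 38.6 = 15.7488 mm/d equivalent
ET₀ = 0.0023 × 15.7488 × (25.00 + 17.8) × √15.4 = 0.0023 × 15.7488 × 42.80 × 3.9243 = 6.0839 mm/d
ETc = Kc × ET₀ = 1.06 × 6.0839 = 6.4489 mm/d
Crop demand D = ETc × 30 d = 6.4489 × 30 = 193.467 mm
D − Pe = 193.467 − 5.7 = 187.767 mm
Gross irrigation = 187.767 / 0.90 = 208.630 mm
Volume = 208.630 mm × 81.6 ha × 10 = 170242.1 m³

170200 m³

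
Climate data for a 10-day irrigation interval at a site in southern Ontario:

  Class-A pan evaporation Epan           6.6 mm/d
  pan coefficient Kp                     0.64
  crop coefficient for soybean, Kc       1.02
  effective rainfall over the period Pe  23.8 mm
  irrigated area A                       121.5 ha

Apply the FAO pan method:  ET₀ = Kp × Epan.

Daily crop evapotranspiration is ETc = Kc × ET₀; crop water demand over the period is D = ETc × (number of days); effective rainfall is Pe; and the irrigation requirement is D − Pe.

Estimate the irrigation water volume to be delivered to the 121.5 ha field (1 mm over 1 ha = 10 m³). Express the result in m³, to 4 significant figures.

ET₀ = 0.64 × 6.6 = 4.2240 mm/d
ETc = Kc × ET₀ = 1.02 × 4.2240 = 4.3085 mm/d
Crop demand D = ETc × 10 d = 4.3085 × 10 = 43.085 mm
D − Pe = 43.085 − 23.8 = 19.285 mm
Volume = 19.285 mm × 121.5 ha × 10 = 23431.3 m³

23430 m³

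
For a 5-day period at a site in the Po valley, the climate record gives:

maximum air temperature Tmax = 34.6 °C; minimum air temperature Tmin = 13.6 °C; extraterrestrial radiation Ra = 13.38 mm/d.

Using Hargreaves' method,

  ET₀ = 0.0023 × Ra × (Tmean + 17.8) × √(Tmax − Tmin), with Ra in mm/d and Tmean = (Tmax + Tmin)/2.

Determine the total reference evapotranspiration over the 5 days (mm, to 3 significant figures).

Tmean = (34.6 + 13.6)/2 = 24.10 °C
ET₀ = 0.0023 × 13.38 × (24.10 + 17.8) × √21.0 = 0.0023 × 13.38 × 41.90 × 4.5826 = 5.9089 mm/d
Over 5 days: 5.9089 × 5 = 29.545 mm

29.5 mm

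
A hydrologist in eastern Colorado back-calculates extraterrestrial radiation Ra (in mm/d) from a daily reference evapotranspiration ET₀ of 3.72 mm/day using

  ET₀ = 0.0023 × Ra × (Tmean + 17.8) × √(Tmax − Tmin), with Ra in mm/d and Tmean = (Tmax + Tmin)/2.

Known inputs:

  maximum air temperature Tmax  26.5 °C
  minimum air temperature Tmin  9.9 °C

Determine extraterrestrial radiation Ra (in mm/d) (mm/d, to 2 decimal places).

Tmean = 18.20 °C; √ΔT = 4.0743
Ra = ET₀ / [0.0023 × (Tmean+17.8) × √ΔT] = 3.72 / (0.0023 × 36.00 × 4.0743) = 11.027 mm/d

11.03 mm/d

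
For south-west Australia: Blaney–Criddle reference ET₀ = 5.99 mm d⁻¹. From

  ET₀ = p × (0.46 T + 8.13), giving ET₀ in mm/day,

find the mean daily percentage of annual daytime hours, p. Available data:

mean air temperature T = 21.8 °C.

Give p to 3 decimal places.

p = ET₀ / (0.46 T + 8.13) = 5.99 / (0.46 × 21.8 + 8.13) = 5.99 / 18.158 = 0.3299

0.330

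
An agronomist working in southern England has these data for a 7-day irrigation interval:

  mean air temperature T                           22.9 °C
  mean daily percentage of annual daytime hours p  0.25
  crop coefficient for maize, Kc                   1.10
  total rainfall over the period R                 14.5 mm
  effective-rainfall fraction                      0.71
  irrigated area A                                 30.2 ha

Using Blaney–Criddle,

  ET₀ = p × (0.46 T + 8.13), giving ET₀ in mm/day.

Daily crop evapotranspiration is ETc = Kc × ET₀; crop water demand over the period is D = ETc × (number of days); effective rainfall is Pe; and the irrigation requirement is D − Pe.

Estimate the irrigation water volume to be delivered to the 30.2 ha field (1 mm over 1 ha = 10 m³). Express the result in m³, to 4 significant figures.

ET₀ = 0.25 × (0.46 × 22.9 + 8.13) = 0.25 × 18.664 = 4.6660 mm/d
ETc = Kc × ET₀ = 1.10 × 4.6660 = 5.1326 mm/d
Crop demand D = ETc × 7 d = 5.1326 × 7 = 35.928 mm
Pe = 0.71 × 14.5 = 10.295 mm
D − Pe = 35.928 − 10.295 = 25.633 mm
Volume = 25.633 mm × 30.2 ha × 10 = 7741.2 m³

7741 m³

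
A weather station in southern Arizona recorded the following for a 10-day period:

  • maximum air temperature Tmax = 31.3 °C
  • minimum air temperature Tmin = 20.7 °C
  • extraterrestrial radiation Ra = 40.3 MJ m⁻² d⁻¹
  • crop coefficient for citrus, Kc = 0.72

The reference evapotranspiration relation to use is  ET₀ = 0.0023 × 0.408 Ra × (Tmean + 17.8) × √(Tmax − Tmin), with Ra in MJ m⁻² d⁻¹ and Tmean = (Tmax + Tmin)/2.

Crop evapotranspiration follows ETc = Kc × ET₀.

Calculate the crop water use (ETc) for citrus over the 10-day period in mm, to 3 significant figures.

38.8 mm

Tmean = (31.3 + 20.7)/2 = 26.00 °C
0.408 Ra = 0.408 × 40.3 = 16.4424 mm/d equivalent
ET₀ = 0.0023 × 16.4424 × (26.00 + 17.8) × √10.6 = 0.0023 × 16.4424 × 43.80 × 3.2558 = 5.3929 mm/d
ETc = Kc × ET₀ = 0.72 × 5.3929 = 3.8829 mm/d
Over 10 days: 3.8829 × 10 = 38.829 mm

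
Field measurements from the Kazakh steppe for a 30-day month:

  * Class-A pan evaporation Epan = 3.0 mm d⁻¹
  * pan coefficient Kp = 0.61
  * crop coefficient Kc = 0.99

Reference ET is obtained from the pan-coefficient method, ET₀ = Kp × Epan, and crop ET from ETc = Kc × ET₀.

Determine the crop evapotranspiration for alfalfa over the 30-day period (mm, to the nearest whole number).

54 mm

ET₀ = 0.61 × 3.0 = 1.8300 mm/d
ETc = Kc × ET₀ = 0.99 × 1.8300 = 1.8117 mm/d
Over 30 days: 1.8117 × 30 = 54.351 mm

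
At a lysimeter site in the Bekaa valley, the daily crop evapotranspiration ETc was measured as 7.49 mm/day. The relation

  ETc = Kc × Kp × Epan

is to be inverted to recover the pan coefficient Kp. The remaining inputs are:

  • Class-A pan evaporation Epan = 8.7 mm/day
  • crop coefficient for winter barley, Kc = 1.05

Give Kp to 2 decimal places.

ETc = Kc × Kp × Epan  ⇒  Kp = ETc / (Kc × Epan)
Kp = 7.49 / (1.05 × 8.7) = 7.49 / 9.135 = 0.8199

0.82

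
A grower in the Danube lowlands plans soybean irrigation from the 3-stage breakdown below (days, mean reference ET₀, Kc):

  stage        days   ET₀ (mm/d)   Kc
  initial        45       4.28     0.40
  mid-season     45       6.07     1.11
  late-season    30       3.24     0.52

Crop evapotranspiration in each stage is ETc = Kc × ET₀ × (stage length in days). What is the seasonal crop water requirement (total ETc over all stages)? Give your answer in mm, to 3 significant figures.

431 mm

initial: 0.40 × 4.28 × 45 = 77.04 mm
mid-season: 1.11 × 6.07 × 45 = 303.20 mm
late-season: 0.52 × 3.24 × 30 = 50.54 mm
Seasonal total = 430.78 mm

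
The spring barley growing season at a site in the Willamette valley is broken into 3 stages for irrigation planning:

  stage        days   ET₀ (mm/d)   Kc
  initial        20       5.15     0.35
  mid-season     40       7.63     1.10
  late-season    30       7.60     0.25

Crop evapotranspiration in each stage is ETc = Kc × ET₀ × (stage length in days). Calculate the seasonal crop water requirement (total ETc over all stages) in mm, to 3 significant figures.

429 mm

initial: 0.35 × 5.15 × 20 = 36.05 mm
mid-season: 1.10 × 7.63 × 40 = 335.72 mm
late-season: 0.25 × 7.60 × 30 = 57.00 mm
Seasonal total = 428.77 mm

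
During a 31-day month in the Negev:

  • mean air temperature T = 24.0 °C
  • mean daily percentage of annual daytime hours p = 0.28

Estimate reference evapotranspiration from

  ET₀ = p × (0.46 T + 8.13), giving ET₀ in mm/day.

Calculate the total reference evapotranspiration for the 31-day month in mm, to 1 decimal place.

166.4 mm

ET₀ = 0.28 × (0.46 × 24.0 + 8.13) = 0.28 × 19.170 = 5.3676 mm/d
Monthly total = 5.3676 × 31 = 166.396 mm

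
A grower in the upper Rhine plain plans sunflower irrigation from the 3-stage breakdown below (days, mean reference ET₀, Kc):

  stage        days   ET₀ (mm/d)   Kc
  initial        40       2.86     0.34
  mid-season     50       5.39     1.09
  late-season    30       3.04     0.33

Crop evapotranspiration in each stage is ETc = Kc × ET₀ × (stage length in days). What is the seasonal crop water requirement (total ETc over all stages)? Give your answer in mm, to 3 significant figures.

363 mm

initial: 0.34 × 2.86 × 40 = 38.90 mm
mid-season: 1.09 × 5.39 × 50 = 293.76 mm
late-season: 0.33 × 3.04 × 30 = 30.10 mm
Seasonal total = 362.76 mm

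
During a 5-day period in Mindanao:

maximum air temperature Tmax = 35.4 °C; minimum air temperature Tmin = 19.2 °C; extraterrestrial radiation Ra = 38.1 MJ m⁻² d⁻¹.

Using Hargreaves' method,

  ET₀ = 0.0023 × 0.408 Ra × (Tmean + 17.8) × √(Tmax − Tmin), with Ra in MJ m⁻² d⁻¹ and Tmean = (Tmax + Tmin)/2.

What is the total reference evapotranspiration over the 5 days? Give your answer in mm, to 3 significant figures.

Tmean = (35.4 + 19.2)/2 = 27.30 °C
0.408 Ra = 0.408 × 38.1 = 15.5448 mm/d equivalent
ET₀ = 0.0023 × 15.5448 × (27.30 + 17.8) × √16.2 = 0.0023 × 15.5448 × 45.10 × 4.0249 = 6.4900 mm/d
Over 5 days: 6.4900 × 5 = 32.450 mm

32.5 mm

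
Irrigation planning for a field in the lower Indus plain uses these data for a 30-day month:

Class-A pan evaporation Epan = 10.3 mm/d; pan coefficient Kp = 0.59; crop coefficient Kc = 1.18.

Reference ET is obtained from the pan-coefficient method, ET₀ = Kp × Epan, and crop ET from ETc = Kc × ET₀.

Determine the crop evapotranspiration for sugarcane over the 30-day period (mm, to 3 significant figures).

215 mm

ET₀ = 0.59 × 10.3 = 6.0770 mm/d
ETc = Kc × ET₀ = 1.18 × 6.0770 = 7.1709 mm/d
Over 30 days: 7.1709 × 30 = 215.127 mm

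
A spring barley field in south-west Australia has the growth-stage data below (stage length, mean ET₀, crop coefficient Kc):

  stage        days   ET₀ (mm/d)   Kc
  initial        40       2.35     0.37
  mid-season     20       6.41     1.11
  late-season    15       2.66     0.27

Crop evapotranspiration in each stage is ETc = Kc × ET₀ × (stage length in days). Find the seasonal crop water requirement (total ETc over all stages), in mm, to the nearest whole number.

initial: 0.37 × 2.35 × 40 = 34.78 mm
mid-season: 1.11 × 6.41 × 20 = 142.30 mm
late-season: 0.27 × 2.66 × 15 = 10.77 mm
Seasonal total = 187.85 mm

188 mm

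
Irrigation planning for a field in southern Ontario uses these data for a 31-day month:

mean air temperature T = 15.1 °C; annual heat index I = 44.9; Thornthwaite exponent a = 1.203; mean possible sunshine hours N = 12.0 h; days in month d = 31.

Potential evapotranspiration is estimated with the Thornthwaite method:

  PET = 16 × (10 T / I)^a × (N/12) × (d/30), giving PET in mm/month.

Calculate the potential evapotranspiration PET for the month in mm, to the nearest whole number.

10T/I = 10 × 15.1 / 44.9 = 3.3630
(10T/I)^a = 3.3630^1.203 = 4.3018
Uncorrected PET = 16 × 4.3018 = 68.829 mm
Correction = (N/12)(d/30) = (12.0/12)(31/30) = 1.0333
PET = 68.829 × 1.0333 = 71.121 mm/month

71 mm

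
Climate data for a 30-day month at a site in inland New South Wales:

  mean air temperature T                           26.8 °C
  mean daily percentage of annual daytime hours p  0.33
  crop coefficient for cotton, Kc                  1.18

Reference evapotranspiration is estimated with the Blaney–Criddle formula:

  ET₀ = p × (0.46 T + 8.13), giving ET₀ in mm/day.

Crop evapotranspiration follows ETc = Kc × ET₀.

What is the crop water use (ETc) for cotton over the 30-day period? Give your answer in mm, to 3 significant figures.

239 mm

ET₀ = 0.33 × (0.46 × 26.8 + 8.13) = 0.33 × 20.458 = 6.7511 mm/d
ETc = Kc × ET₀ = 1.18 × 6.7511 = 7.9663 mm/d
Over 30 days: 7.9663 × 30 = 238.989 mm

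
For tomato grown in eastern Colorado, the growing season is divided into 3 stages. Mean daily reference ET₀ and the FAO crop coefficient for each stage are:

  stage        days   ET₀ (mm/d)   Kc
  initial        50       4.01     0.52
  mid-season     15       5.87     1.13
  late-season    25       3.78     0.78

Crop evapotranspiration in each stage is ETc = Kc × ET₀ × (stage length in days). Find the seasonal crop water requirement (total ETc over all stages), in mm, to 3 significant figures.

277 mm

initial: 0.52 × 4.01 × 50 = 104.26 mm
mid-season: 1.13 × 5.87 × 15 = 99.50 mm
late-season: 0.78 × 3.78 × 25 = 73.71 mm
Seasonal total = 277.47 mm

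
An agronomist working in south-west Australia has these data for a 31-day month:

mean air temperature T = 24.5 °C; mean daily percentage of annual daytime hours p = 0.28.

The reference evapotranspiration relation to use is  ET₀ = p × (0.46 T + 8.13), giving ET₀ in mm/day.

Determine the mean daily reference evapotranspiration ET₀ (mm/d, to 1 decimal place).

ET₀ = 0.28 × (0.46 × 24.5 + 8.13) = 0.28 × 19.400 = 5.4320 mm/d

5.4 mm/d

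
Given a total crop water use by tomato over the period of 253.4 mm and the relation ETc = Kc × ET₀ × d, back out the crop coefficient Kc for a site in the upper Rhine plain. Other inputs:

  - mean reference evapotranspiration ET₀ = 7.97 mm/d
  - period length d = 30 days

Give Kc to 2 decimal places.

1.06

ETc = Kc × ET₀ × d  ⇒  Kc = ETc / (ET₀ × d)
Kc = 253.4 / (7.97 × 30) = 253.4 / 239.10 = 1.0598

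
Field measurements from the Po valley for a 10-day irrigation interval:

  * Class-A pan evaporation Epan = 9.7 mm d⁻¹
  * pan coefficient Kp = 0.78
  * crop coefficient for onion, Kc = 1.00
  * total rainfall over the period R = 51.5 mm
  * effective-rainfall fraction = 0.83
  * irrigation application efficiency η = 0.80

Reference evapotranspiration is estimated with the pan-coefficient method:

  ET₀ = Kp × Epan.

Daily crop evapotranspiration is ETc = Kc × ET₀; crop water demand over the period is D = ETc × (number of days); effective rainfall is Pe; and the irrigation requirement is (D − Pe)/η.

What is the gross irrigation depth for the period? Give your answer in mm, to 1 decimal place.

ET₀ = 0.78 × 9.7 = 7.5660 mm/d
ETc = Kc × ET₀ = 1.00 × 7.5660 = 7.5660 mm/d
Crop demand D = ETc × 10 d = 7.5660 × 10 = 75.660 mm
Pe = 0.83 × 51.5 = 42.745 mm
D − Pe = 75.660 − 42.745 = 32.915 mm
Gross irrigation = 32.915 / 0.80 = 41.144 mm

41.1 mm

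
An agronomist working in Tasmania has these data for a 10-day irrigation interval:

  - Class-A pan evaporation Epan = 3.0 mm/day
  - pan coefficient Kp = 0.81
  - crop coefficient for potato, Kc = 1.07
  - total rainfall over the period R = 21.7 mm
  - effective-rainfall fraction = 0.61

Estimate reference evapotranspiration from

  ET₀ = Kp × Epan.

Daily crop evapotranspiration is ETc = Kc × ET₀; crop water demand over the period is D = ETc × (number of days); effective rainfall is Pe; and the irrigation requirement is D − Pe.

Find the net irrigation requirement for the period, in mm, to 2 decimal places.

ET₀ = 0.81 × 3.0 = 2.4300 mm/d
ETc = Kc × ET₀ = 1.07 × 2.4300 = 2.6001 mm/d
Crop demand D = ETc × 10 d = 2.6001 × 10 = 26.001 mm
Pe = 0.61 × 21.7 = 13.237 mm
D − Pe = 26.001 − 13.237 = 12.764 mm

12.76 mm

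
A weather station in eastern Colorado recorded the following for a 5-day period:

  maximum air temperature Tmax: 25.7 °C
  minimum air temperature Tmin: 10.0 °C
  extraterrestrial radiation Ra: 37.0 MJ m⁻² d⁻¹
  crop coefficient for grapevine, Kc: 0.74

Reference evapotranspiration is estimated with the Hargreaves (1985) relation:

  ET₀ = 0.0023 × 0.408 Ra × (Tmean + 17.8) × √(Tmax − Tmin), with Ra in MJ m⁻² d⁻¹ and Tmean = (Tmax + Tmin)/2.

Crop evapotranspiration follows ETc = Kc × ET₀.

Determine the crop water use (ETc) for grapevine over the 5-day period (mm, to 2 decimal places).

18.15 mm

Tmean = (25.7 + 10.0)/2 = 17.85 °C
0.408 Ra = 0.408 × 37.0 = 15.0960 mm/d equivalent
ET₀ = 0.0023 × 15.0960 × (17.85 + 17.8) × √15.7 = 0.0023 × 15.0960 × 35.65 × 3.9623 = 4.9045 mm/d
ETc = Kc × ET₀ = 0.74 × 4.9045 = 3.6293 mm/d
Over 5 days: 3.6293 × 5 = 18.147 mm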